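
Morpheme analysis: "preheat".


Word: "preheat"
Morphemes: pre- / heat
Each morpheme carries meaning
= 2 morphemes


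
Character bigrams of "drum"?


Word: "drum" (length 4)
Number of bigrams = 4 - 2 + 1 = 3
  Position 0: "dr"
  Position 1: "ru"
  Position 2: "um"
Bigrams = "dr", "ru", "um"


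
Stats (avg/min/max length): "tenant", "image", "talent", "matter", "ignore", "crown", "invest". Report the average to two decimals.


Lengths: "tenant"=6, "image"=5, "talent"=6, "matter"=6, "ignore"=6, "crown"=5, "invest"=6
Sum = 40, Count = 7
Average = 40/7 = 5.71
= avg=5.71, min=5, max=6


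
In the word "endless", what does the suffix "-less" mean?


Suffix: -less
Example: endless (end + -less)
Meaning = without


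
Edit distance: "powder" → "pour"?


Word 1: "powder" (length 6)
Word 2: "pour" (length 4)
One optimal edit sequence (insert/delete/substitute each cost 1):
  1. keep 'p'
  2. keep 'o'
  3. delete 'w'  (+1)
  4. delete 'd'  (+1)
  5. substitute 'e' -> 'u'  (+1)
  6. keep 'r'
Total edit operations: 3
Edit distance = 3


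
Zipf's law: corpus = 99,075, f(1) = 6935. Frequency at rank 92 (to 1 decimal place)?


Zipf's law: f(r) = f(1) / r
f(1) = 6935
f(92) = 6935 / 92
= 75.4 occurrences


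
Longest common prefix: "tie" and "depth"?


Word 1: "tie"
Word 2: "depth"
Comparing from start:
  Pos 0: 't' != 'd' (stop)
LCP = "" (length 0)


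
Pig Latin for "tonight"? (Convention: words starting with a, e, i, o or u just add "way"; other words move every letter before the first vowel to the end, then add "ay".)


Word: "tonight"
Starts with consonant(s) → move to end, add 'ay'
Consonant cluster: "t"
Pig Latin = "onighttay"


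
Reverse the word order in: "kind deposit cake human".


Original: "kind deposit cake human"
Words (1..n): kind | deposit | cake | human
Reversed (n..1): human | cake | deposit | kind
Result = "human cake deposit kind"


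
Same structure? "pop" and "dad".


Pattern of "pop": [0, 1, 0]
Pattern of "dad": [0, 1, 0]
Patterns match
Same pattern = Yes


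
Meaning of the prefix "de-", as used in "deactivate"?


Prefix: de-
As in: deactivate -> de- + activate
Meaning = remove / reverse


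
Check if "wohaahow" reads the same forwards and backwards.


Word: "wohaahow"
Reversed: "wohaahow"
Forward == Backward? wohaahow == wohaahow
Palindrome = Yes


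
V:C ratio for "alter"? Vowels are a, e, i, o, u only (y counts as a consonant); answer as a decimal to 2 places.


Word: "alter"
Vowels (a,e,i,o,u): 2
Consonants: 3
Ratio = 2/3
= 0.67


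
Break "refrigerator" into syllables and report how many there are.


Word: "refrigerator"
Syllable breakdown: re / frig / er / a / tor
Counting: 5 parts
= 5 syllables


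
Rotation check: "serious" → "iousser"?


Word: "serious", Candidate: "iousser"
Method: check if candidate is substring of word+word
"seriousserious" contains "iousser"? Yes
Is rotation = Yes


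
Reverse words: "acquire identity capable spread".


Original: "acquire identity capable spread"
Words (1..n): acquire | identity | capable | spread
Reversed (n..1): spread | capable | identity | acquire
Result = "spread capable identity acquire"


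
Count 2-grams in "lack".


Word: "lack" (length 4)
Number of 2-grams = length - 2 + 1 = 4 - 2 + 1
= 3


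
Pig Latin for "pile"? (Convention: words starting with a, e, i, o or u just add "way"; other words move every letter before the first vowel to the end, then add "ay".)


Word: "pile"
Starts with consonant(s) → move to end, add 'ay'
Consonant cluster: "p"
Pig Latin = "ilepay"


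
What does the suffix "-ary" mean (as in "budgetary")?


Suffix: -ary
Example: budgetary = budget + -ary
Meaning = relating to


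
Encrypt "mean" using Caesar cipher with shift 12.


Word: "mean"
Shift: 12
Each letter → (letter + shift) mod 26:
  'm' (12) + 12 = 24 → 'y'
  'e' (4) + 12 = 16 → 'q'
  'a' (0) + 12 = 12 → 'm'
  'n' (13) + 12 = 25 → 'z'
Result = "yqmz"


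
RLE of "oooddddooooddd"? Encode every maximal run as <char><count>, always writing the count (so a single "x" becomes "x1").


String: "oooddddooooddd"
Scanning for consecutive runs:
  'o' x 3
  'd' x 4
  'o' x 4
  'd' x 3
RLE = "o3d4o4d3"


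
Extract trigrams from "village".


Word: "village" (length 7)
Number of trigrams = 7 - 3 + 1 = 5
  Position 0: "vil"
  Position 1: "ill"
  Position 2: "lla"
  Position 3: "lag"
  Position 4: "age"
Trigrams = "vil", "ill", "lla", "lag", "age"


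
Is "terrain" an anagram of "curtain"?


Word 1: "curtain" → sorted: acinrtu
Word 2: "terrain" → sorted: aeinrrt
Same letters? acinrtu != aeinrrt
Anagram = No


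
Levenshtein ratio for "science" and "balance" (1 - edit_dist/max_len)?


Word 1: "science" (length 7)
Word 2: "balance" (length 7)
One optimal edit sequence:
  1. substitute 's' -> 'b'  (+1)
  2. substitute 'c' -> 'a'  (+1)
  3. substitute 'i' -> 'l'  (+1)
  4. substitute 'e' -> 'a'  (+1)
  5. keep 'n'
  6. keep 'c'
  7. keep 'e'
Edit distance = 4
Max length = max(7, 7) = 7
Similarity = 1 - 4/7
= 0.4286


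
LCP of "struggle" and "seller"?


Word 1: "struggle"
Word 2: "seller"
Comparing from start:
  Pos 0: 's' == 's'
  Pos 1: 't' != 'e' (stop)
LCP = "s" (length 1)


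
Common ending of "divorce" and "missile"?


Word 1: "divorce"
Word 2: "missile"
Comparing from end:
  Pos -1: 'e' == 'e'
  Pos -2: 'c' != 'l' (stop)
LCS = "e" (length 1)


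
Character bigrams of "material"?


Word: "material" (length 8)
Number of bigrams = 8 - 2 + 1 = 7
  Position 0: "ma"
  Position 1: "at"
  Position 2: "te"
  Position 3: "er"
  Position 4: "ri"
  Position 5: "ia"
  Position 6: "al"
Bigrams = "ma", "at", "te", "er", "ri", "ia", "al"


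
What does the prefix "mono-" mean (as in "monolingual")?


Prefix: mono-
As in: monolingual -> mono- + lingual
Meaning = one


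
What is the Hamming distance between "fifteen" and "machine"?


Comparing character by character (same length = 7):
  Pos 0: 'f' vs 'm' !=
  Pos 1: 'i' vs 'a' !=
  Pos 2: 'f' vs 'c' !=
  Pos 3: 't' vs 'h' !=
  Pos 4: 'e' vs 'i' !=
  Pos 5: 'e' vs 'n' !=
  Pos 6: 'n' vs 'e' !=
Hamming distance = 7


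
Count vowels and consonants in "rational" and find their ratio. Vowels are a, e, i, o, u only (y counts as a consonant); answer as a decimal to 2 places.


Word: "rational"
Vowels (a,e,i,o,u): 4
Consonants: 4
Ratio = 4/4
= 1.00


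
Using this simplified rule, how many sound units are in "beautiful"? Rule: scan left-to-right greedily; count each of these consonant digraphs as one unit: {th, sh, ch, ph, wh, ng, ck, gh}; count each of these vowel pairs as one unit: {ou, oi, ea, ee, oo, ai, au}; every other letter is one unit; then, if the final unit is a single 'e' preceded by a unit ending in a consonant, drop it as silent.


Word: "beautiful" (9 letters)
Left-to-right scan:
  (1) 'b' (letter)
  (2) 'ea' (vowel-pair)
  (3) 'u' (letter)
  (4) 't' (letter)
  (5) 'i' (letter)
  (6) 'f' (letter)
  (7) 'u' (letter)
  (8) 'l' (letter)
Units from scan: 8
Sound units = 8 units


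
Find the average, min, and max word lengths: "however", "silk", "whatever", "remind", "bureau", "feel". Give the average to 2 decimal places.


Lengths: "however"=7, "silk"=4, "whatever"=8, "remind"=6, "bureau"=6, "feel"=4
Sum = 35, Count = 6
Average = 35/6 = 5.83
= avg=5.83, min=4, max=8


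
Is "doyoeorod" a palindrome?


Word: "doyoeorod"
Reversed: "doroeoyod"
Forward == Backward? doyoeorod != doroeoyod
Palindrome = No


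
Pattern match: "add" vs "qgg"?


Pattern of "add": [0, 1, 1]
Pattern of "qgg": [0, 1, 1]
Patterns match
Same pattern = Yes


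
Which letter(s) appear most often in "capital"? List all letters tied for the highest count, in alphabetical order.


Word: "capital"
Letter counts:
  'a': 2
  'c': 1
  'i': 1
  'l': 1
  'p': 1
  't': 1
Maximum count = 2
Most frequent = 'a' (2 times each)


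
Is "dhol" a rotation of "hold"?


Word: "hold", Candidate: "dhol"
Method: check if candidate is substring of word+word
"holdhold" contains "dhol"? Yes
Is rotation = Yes


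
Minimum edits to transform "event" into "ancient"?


Word 1: "event" (length 5)
Word 2: "ancient" (length 7)
One optimal edit sequence (insert/delete/substitute each cost 1):
  1. insert 'a'  (+1)
  2. insert 'n'  (+1)
  3. substitute 'e' -> 'c'  (+1)
  4. substitute 'v' -> 'i'  (+1)
  5. keep 'e'
  6. keep 'n'
  7. keep 't'
Total edit operations: 4
Edit distance = 4


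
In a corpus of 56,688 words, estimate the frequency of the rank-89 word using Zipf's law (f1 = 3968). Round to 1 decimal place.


Zipf's law: f(r) = f(1) / r
f(1) = 3968
f(89) = 3968 / 89
= 44.6 occurrences


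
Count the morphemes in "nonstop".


Word: "nonstop"
Morphemes: non- | stop
Each morpheme carries meaning
= 2 morphemes


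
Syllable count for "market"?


Word: "market"
Syllable breakdown: mar · ket
Counting: 2 parts
= 2 syllables


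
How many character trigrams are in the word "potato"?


Word: "potato" (length 6)
Number of 3-grams = length - 3 + 1 = 6 - 3 + 1
= 4


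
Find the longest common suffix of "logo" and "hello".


Word 1: "logo"
Word 2: "hello"
Comparing from end:
  Pos -1: 'o' == 'o'
  Pos -2: 'g' != 'l' (stop)
LCS = "o" (length 1)


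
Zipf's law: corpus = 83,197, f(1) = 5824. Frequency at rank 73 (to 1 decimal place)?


Zipf's law: f(r) = f(1) / r
f(1) = 5824
f(73) = 5824 / 73
= 79.8 occurrences


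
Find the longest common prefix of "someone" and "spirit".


Word 1: "someone"
Word 2: "spirit"
Comparing from start:
  Pos 0: 's' == 's'
  Pos 1: 'o' != 'p' (stop)
LCP = "s" (length 1)


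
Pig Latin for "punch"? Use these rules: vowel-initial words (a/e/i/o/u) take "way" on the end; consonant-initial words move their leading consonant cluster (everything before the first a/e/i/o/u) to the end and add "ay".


Word: "punch"
Starts with consonant(s) → move to end, add 'ay'
Consonant cluster: "p"
Pig Latin = "unchpay"


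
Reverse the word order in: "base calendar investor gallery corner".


Original: "base calendar investor gallery corner"
Words (1..n): base | calendar | investor | gallery | corner
Reversed (n..1): corner | gallery | investor | calendar | base
Result = "corner gallery investor calendar base"


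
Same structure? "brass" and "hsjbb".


Pattern of "brass": [0, 1, 2, 3, 3]
Pattern of "hsjbb": [0, 1, 2, 3, 3]
Patterns match
Same pattern = Yes


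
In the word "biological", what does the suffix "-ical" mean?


Suffix: -ical
Example: biological (biology + -ical, with a spelling change)
Meaning = relating to


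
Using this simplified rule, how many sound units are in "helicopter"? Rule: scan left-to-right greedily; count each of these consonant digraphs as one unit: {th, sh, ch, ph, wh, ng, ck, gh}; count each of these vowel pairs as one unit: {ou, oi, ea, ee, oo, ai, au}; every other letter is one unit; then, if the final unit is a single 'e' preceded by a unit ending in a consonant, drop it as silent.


Word: "helicopter" (10 letters)
Left-to-right scan:
  1. 'h' (letter)
  2. 'e' (letter)
  3. 'l' (letter)
  4. 'i' (letter)
  5. 'c' (letter)
  6. 'o' (letter)
  7. 'p' (letter)
  8. 't' (letter)
  9. 'e' (letter)
  10. 'r' (letter)
Units from scan: 10
Sound units = 10 units


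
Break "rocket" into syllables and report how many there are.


Word: "rocket"
Syllable breakdown: rock / et
Counting: 2 parts
= 2 syllables


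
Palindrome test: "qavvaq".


Word: "qavvaq"
Reversed: "qavvaq"
Forward == Backward? qavvaq == qavvaq
Palindrome = Yes


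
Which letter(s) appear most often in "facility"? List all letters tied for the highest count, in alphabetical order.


Word: "facility"
Letter counts:
  'a': 1
  'c': 1
  'f': 1
  'i': 2
  'l': 1
  't': 1
  'y': 1
Maximum count = 2
Most frequent = 'i' (2 times each)


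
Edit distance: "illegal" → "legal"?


Word 1: "illegal" (length 7)
Word 2: "legal" (length 5)
One optimal edit sequence (insert/delete/substitute each cost 1):
  1. delete 'i'  (+1)
  2. delete 'l'  (+1)
  3. keep 'l'
  4. keep 'e'
  5. keep 'g'
  6. keep 'a'
  7. keep 'l'
Total edit operations: 2
Edit distance = 2


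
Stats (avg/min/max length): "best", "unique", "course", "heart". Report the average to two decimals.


Lengths: "best"=4, "unique"=6, "course"=6, "heart"=5
Sum = 21, Count = 4
Average = 21/4 = 5.25
= avg=5.25, min=4, max=6


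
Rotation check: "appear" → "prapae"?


Word: "appear", Candidate: "prapae"
Method: check if candidate is substring of word+word
"appearappear" contains "prapae"? No
Is rotation = No


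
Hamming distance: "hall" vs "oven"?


Comparing character by character (same length = 4):
  Pos 0: 'h' vs 'o' !=
  Pos 1: 'a' vs 'v' !=
  Pos 2: 'l' vs 'e' !=
  Pos 3: 'l' vs 'n' !=
Hamming distance = 4


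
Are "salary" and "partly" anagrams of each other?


Word 1: "salary" → sorted: aalrsy
Word 2: "partly" → sorted: alprty
Same letters? aalrsy != alprty
Anagram = No


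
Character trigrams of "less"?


Word: "less" (length 4)
Number of trigrams = 4 - 3 + 1 = 2
  Position 0: "les"
  Position 1: "ess"
Trigrams = "les", "ess"


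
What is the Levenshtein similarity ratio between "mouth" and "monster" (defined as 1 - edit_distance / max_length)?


Word 1: "mouth" (length 5)
Word 2: "monster" (length 7)
One optimal edit sequence:
  1. keep 'm'
  2. keep 'o'
  3. insert 'n'  (+1)
  4. substitute 'u' -> 's'  (+1)
  5. keep 't'
  6. insert 'e'  (+1)
  7. substitute 'h' -> 'r'  (+1)
Edit distance = 4
Max length = max(5, 7) = 7
Similarity = 1 - 4/7
= 0.4286


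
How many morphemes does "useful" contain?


Word: "useful"
Morphemes: use | -ful
Each morpheme carries meaning
= 2 morphemes


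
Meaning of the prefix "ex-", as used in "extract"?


Prefix: ex-
Example: extract (ex- + tract)
Meaning = out / former


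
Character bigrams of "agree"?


Word: "agree" (length 5)
Number of bigrams = 5 - 2 + 1 = 4
  Position 0: "ag"
  Position 1: "gr"
  Position 2: "re"
  Position 3: "ee"
Bigrams = "ag", "gr", "re", "ee"


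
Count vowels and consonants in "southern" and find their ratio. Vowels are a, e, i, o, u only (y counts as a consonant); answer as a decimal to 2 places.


Word: "southern"
Vowels (a,e,i,o,u): 3
Consonants: 5
Ratio = 3/5
= 0.60


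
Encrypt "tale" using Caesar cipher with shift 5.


Word: "tale"
Shift: 5
Each letter → (letter + shift) mod 26:
  't' (19) + 5 = 24 → 'y'
  'a' (0) + 5 = 5 → 'f'
  'l' (11) + 5 = 16 → 'q'
  'e' (4) + 5 = 9 → 'j'
Result = "yfqj"


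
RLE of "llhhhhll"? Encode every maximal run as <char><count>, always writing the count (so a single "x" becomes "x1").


String: "llhhhhll"
Scanning for consecutive runs:
  'l' x 2
  'h' x 4
  'l' x 2
RLE = "l2h4l2"


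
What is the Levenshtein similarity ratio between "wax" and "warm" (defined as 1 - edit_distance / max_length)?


Word 1: "wax" (length 3)
Word 2: "warm" (length 4)
One optimal edit sequence:
  1. keep 'w'
  2. keep 'a'
  3. insert 'r'  (+1)
  4. substitute 'x' -> 'm'  (+1)
Edit distance = 2
Max length = max(3, 4) = 4
Similarity = 1 - 2/4
= 0.5000


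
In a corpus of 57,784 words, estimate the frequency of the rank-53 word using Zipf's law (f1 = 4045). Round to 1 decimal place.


Zipf's law: f(r) = f(1) / r
f(1) = 4045
f(53) = 4045 / 53
= 76.3 occurrences


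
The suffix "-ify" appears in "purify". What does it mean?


Suffix: -ify
Example: purify (pure + -ify, with a spelling change)
Meaning = to make


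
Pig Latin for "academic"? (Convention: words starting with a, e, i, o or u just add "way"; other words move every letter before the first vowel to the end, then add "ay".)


Word: "academic"
Starts with vowel → add 'way'
Pig Latin = "academicway"


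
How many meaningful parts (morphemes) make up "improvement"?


Word: "improvement"
Morphemes: improve | -ment
Each morpheme carries meaning
= 2 morphemes


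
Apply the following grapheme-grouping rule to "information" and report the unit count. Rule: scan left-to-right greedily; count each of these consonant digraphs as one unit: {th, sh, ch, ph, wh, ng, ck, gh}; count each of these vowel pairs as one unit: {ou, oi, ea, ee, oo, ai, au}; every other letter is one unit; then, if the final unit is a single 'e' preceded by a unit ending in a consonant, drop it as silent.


Word: "information" (11 letters)
Left-to-right scan:
  [1] 'i' (letter)
  [2] 'n' (letter)
  [3] 'f' (letter)
  [4] 'o' (letter)
  [5] 'r' (letter)
  [6] 'm' (letter)
  [7] 'a' (letter)
  [8] 't' (letter)
  [9] 'i' (letter)
  [10] 'o' (letter)
  [11] 'n' (letter)
Units from scan: 11
Sound units = 11 units


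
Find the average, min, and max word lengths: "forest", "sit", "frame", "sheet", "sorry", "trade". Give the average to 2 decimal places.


Lengths: "forest"=6, "sit"=3, "frame"=5, "sheet"=5, "sorry"=5, "trade"=5
Sum = 29, Count = 6
Average = 29/6 = 4.83
= avg=4.83, min=3, max=6


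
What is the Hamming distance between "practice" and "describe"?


Comparing character by character (same length = 8):
  Pos 0: 'p' vs 'd' !=
  Pos 1: 'r' vs 'e' !=
  Pos 2: 'a' vs 's' !=
  Pos 3: 'c' vs 'c' =
  Pos 4: 't' vs 'r' !=
  Pos 5: 'i' vs 'i' =
  Pos 6: 'c' vs 'b' !=
  Pos 7: 'e' vs 'e' =
Hamming distance = 5


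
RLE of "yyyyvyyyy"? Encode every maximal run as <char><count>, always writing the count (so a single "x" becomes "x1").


String: "yyyyvyyyy"
Scanning for consecutive runs:
  'y' x 4
  'v' x 1
  'y' x 4
RLE = "y4v1y4"


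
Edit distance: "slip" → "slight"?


Word 1: "slip" (length 4)
Word 2: "slight" (length 6)
One optimal edit sequence (insert/delete/substitute each cost 1):
  1. keep 's'
  2. keep 'l'
  3. keep 'i'
  4. insert 'g'  (+1)
  5. insert 'h'  (+1)
  6. substitute 'p' -> 't'  (+1)
Total edit operations: 3
Edit distance = 3


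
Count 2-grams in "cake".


Word: "cake" (length 4)
Number of 2-grams = length - 2 + 1 = 4 - 2 + 1
= 3


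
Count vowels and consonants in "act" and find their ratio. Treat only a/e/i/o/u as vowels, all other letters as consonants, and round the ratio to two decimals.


Word: "act"
Vowels (a,e,i,o,u): 1
Consonants: 2
Ratio = 1/2
= 0.50


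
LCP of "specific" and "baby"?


Word 1: "specific"
Word 2: "baby"
Comparing from start:
  Pos 0: 's' != 'b' (stop)
LCP = "" (length 0)


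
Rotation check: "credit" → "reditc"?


Word: "credit", Candidate: "reditc"
Method: check if candidate is substring of word+word
"creditcredit" contains "reditc"? Yes
Is rotation = Yes


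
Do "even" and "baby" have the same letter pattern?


Pattern of "even": [0, 1, 0, 2]
Pattern of "baby": [0, 1, 0, 2]
Patterns match
Same pattern = Yes


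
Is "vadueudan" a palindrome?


Word: "vadueudan"
Reversed: "nadueudav"
Forward == Backward? vadueudan != nadueudav
Palindrome = No


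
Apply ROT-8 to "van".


Word: "van"
Shift: 8
Each letter → (letter + shift) mod 26:
  'v' (21) + 8 = 3 → 'd'
  'a' (0) + 8 = 8 → 'i'
  'n' (13) + 8 = 21 → 'v'
Result = "div"


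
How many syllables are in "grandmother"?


Word: "grandmother"
Syllable breakdown: grand · moth · er
Counting: 3 parts
= 3 syllables


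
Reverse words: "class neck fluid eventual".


Original: "class neck fluid eventual"
Words (1..n): class | neck | fluid | eventual
Reversed (n..1): eventual | fluid | neck | class
Result = "eventual fluid neck class"


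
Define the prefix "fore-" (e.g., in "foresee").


Prefix: fore-
As in: foresee -> fore- + see
Meaning = before


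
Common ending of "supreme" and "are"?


Word 1: "supreme"
Word 2: "are"
Comparing from end:
  Pos -1: 'e' == 'e'
  Pos -2: 'm' != 'r' (stop)
LCS = "e" (length 1)


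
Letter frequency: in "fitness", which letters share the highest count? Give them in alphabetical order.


Word: "fitness"
Letter counts:
  'e': 1
  'f': 1
  'i': 1
  'n': 1
  's': 2
  't': 1
Maximum count = 2
Most frequent = 's' (2 times each)


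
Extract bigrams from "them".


Word: "them" (length 4)
Number of bigrams = 4 - 2 + 1 = 3
  Position 0: "th"
  Position 1: "he"
  Position 2: "em"
Bigrams = "th", "he", "em"


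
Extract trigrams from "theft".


Word: "theft" (length 5)
Number of trigrams = 5 - 3 + 1 = 3
  Position 0: "the"
  Position 1: "hef"
  Position 2: "eft"
Trigrams = "the", "hef", "eft"


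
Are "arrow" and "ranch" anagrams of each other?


Word 1: "arrow" → sorted: aorrw
Word 2: "ranch" → sorted: achnr
Same letters? aorrw != achnr
Anagram = No


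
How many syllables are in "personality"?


Word: "personality"
Syllable breakdown: per | son | al | i | ty
Counting: 5 parts
= 5 syllables


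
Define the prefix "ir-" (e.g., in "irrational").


Prefix: ir-
Example: irrational = ir- + rational
Meaning = not


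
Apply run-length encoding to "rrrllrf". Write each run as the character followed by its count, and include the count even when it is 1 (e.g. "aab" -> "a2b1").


String: "rrrllrf"
Scanning for consecutive runs:
  'r' x 3
  'l' x 2
  'r' x 1
  'f' x 1
RLE = "r3l2r1f1"


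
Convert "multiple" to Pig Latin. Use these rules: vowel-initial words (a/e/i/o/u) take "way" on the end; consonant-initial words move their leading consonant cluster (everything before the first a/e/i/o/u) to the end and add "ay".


Word: "multiple"
Starts with consonant(s) → move to end, add 'ay'
Consonant cluster: "m"
Pig Latin = "ultiplemay"


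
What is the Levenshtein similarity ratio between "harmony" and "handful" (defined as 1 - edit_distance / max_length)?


Word 1: "harmony" (length 7)
Word 2: "handful" (length 7)
One optimal edit sequence:
  1. keep 'h'
  2. keep 'a'
  3. substitute 'r' -> 'n'  (+1)
  4. substitute 'm' -> 'd'  (+1)
  5. substitute 'o' -> 'f'  (+1)
  6. substitute 'n' -> 'u'  (+1)
  7. substitute 'y' -> 'l'  (+1)
Edit distance = 5
Max length = max(7, 7) = 7
Similarity = 1 - 5/7
= 0.2857


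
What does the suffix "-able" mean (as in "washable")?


Suffix: -able
Example: washable = wash + -able
Meaning = capable of


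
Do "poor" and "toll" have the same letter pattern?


Pattern of "poor": [0, 1, 1, 2]
Pattern of "toll": [0, 1, 2, 2]
Patterns do not match
Same pattern = No


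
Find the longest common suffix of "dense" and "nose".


Word 1: "dense"
Word 2: "nose"
Comparing from end:
  Pos -1: 'e' == 'e'
  Pos -2: 's' == 's'
  Pos -3: 'n' != 'o' (stop)
LCS = "se" (length 2)


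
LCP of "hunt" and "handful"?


Word 1: "hunt"
Word 2: "handful"
Comparing from start:
  Pos 0: 'h' == 'h'
  Pos 1: 'u' != 'a' (stop)
LCP = "h" (length 1)


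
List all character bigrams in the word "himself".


Word: "himself" (length 7)
Number of bigrams = 7 - 2 + 1 = 6
  Position 0: "hi"
  Position 1: "im"
  Position 2: "ms"
  Position 3: "se"
  Position 4: "el"
  Position 5: "lf"
Bigrams = "hi", "im", "ms", "se", "el", "lf"


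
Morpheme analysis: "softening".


Word: "softening"
Morphemes: soft + -en + -ing
Each morpheme carries meaning
= 3 morphemes


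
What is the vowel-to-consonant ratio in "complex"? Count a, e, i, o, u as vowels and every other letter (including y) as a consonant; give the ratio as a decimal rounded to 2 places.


Word: "complex"
Vowels (a,e,i,o,u): 2
Consonants: 5
Ratio = 2/5
= 0.40


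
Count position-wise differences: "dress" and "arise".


Comparing character by character (same length = 5):
  Pos 0: 'd' vs 'a' !=
  Pos 1: 'r' vs 'r' =
  Pos 2: 'e' vs 'i' !=
  Pos 3: 's' vs 's' =
  Pos 4: 's' vs 'e' !=
Hamming distance = 3


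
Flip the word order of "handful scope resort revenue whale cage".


Original: "handful scope resort revenue whale cage"
Words (1..n): handful | scope | resort | revenue | whale | cage
Reversed (n..1): cage | whale | revenue | resort | scope | handful
Result = "cage whale revenue resort scope handful"


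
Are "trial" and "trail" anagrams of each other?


Word 1: "trial" → sorted: ailrt
Word 2: "trail" → sorted: ailrt
Same letters? ailrt == ailrt
Anagram = Yes


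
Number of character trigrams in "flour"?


Word: "flour" (length 5)
Number of 3-grams = length - 3 + 1 = 5 - 3 + 1
= 3


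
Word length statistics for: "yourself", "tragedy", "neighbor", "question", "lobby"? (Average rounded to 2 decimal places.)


Lengths: "yourself"=8, "tragedy"=7, "neighbor"=8, "question"=8, "lobby"=5
Sum = 36, Count = 5
Average = 36/5 = 7.20
= avg=7.20, min=5, max=8


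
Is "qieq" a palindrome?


Word: "qieq"
Reversed: "qeiq"
Forward == Backward? qieq != qeiq
Palindrome = No


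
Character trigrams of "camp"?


Word: "camp" (length 4)
Number of trigrams = 4 - 3 + 1 = 2
  Position 0: "cam"
  Position 1: "amp"
Trigrams = "cam", "amp"


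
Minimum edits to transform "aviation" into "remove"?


Word 1: "aviation" (length 8)
Word 2: "remove" (length 6)
One optimal edit sequence (insert/delete/substitute each cost 1):
  1. delete 'a'  (+1)
  2. delete 'v'  (+1)
  3. substitute 'i' -> 'r'  (+1)
  4. substitute 'a' -> 'e'  (+1)
  5. substitute 't' -> 'm'  (+1)
  6. substitute 'i' -> 'o'  (+1)
  7. substitute 'o' -> 'v'  (+1)
  8. substitute 'n' -> 'e'  (+1)
Total edit operations: 8
Edit distance = 8


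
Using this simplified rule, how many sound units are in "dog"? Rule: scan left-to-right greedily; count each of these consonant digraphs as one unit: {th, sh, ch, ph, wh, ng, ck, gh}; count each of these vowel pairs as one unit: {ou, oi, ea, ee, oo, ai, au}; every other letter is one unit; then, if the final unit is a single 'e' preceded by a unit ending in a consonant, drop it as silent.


Word: "dog" (3 letters)
Left-to-right scan:
  (1) 'd' (letter)
  (2) 'o' (letter)
  (3) 'g' (letter)
Units from scan: 3
Sound units = 3 units


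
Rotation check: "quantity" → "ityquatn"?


Word: "quantity", Candidate: "ityquatn"
Method: check if candidate is substring of word+word
"quantityquantity" contains "ityquatn"? No
Is rotation = No


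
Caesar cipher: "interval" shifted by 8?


Word: "interval"
Shift: 8
Each letter → (letter + shift) mod 26:
  'i' (8) + 8 = 16 → 'q'
  'n' (13) + 8 = 21 → 'v'
  't' (19) + 8 = 1 → 'b'
  'e' (4) + 8 = 12 → 'm'
  'r' (17) + 8 = 25 → 'z'
  'v' (21) + 8 = 3 → 'd'
  'a' (0) + 8 = 8 → 'i'
  'l' (11) + 8 = 19 → 't'
Result = "qvbmzdit"


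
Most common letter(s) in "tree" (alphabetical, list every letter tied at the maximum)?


Word: "tree"
Letter counts:
  'e': 2
  'r': 1
  't': 1
Maximum count = 2
Most frequent = 'e' (2 times each)


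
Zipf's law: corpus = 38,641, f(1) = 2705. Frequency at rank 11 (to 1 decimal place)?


Zipf's law: f(r) = f(1) / r
f(1) = 2705
f(11) = 2705 / 11
= 245.9 occurrences


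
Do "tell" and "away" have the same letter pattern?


Pattern of "tell": [0, 1, 2, 2]
Pattern of "away": [0, 1, 0, 2]
Patterns do not match
Same pattern = No


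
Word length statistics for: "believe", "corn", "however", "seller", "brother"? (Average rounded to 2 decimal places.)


Lengths: "believe"=7, "corn"=4, "however"=7, "seller"=6, "brother"=7
Sum = 31, Count = 5
Average = 31/5 = 6.20
= avg=6.20, min=4, max=7


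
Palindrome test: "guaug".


Word: "guaug"
Reversed: "guaug"
Forward == Backward? guaug == guaug
Palindrome = Yes


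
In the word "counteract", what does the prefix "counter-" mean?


Prefix: counter-
Example: counteract = counter- + act
Meaning = against / opposite


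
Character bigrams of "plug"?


Word: "plug" (length 4)
Number of bigrams = 4 - 2 + 1 = 3
  Position 0: "pl"
  Position 1: "lu"
  Position 2: "ug"
Bigrams = "pl", "lu", "ug"


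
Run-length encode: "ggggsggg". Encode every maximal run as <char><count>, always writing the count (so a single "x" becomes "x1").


String: "ggggsggg"
Scanning for consecutive runs:
  'g' x 4
  's' x 1
  'g' x 3
RLE = "g4s1g3"


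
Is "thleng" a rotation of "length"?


Word: "length", Candidate: "thleng"
Method: check if candidate is substring of word+word
"lengthlength" contains "thleng"? Yes
Is rotation = Yes


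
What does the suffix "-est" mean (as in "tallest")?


Suffix: -est
Example: tallest = tall + -est
Meaning = most


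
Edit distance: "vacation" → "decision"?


Word 1: "vacation" (length 8)
Word 2: "decision" (length 8)
One optimal edit sequence (insert/delete/substitute each cost 1):
  1. substitute 'v' -> 'd'  (+1)
  2. substitute 'a' -> 'e'  (+1)
  3. keep 'c'
  4. substitute 'a' -> 'i'  (+1)
  5. substitute 't' -> 's'  (+1)
  6. keep 'i'
  7. keep 'o'
  8. keep 'n'
Total edit operations: 4
Edit distance = 4


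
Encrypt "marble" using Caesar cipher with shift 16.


Word: "marble"
Shift: 16
Each letter → (letter + shift) mod 26:
  'm' (12) + 16 = 2 → 'c'
  'a' (0) + 16 = 16 → 'q'
  'r' (17) + 16 = 7 → 'h'
  'b' (1) + 16 = 17 → 'r'
  'l' (11) + 16 = 1 → 'b'
  'e' (4) + 16 = 20 → 'u'
Result = "cqhrbu"


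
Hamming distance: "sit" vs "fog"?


Comparing character by character (same length = 3):
  Pos 0: 's' vs 'f' !=
  Pos 1: 'i' vs 'o' !=
  Pos 2: 't' vs 'g' !=
Hamming distance = 3


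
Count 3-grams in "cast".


Word: "cast" (length 4)
Number of 3-grams = length - 3 + 1 = 4 - 3 + 1
= 2


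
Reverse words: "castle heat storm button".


Original: "castle heat storm button"
Words (1..n): castle | heat | storm | button
Reversed (n..1): button | storm | heat | castle
Result = "button storm heat castle"


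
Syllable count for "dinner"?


Word: "dinner"
Syllable breakdown: din-ner
Counting: 2 parts
= 2 syllables


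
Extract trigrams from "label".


Word: "label" (length 5)
Number of trigrams = 5 - 3 + 1 = 3
  Position 0: "lab"
  Position 1: "abe"
  Position 2: "bel"
Trigrams = "lab", "abe", "bel"


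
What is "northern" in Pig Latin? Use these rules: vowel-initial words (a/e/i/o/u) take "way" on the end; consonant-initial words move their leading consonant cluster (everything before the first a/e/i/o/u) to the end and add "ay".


Word: "northern"
Starts with consonant(s) → move to end, add 'ay'
Consonant cluster: "n"
Pig Latin = "orthernnay"


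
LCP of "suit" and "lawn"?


Word 1: "suit"
Word 2: "lawn"
Comparing from start:
  Pos 0: 's' != 'l' (stop)
LCP = "" (length 0)


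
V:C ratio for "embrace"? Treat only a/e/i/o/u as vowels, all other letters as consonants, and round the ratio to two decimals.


Word: "embrace"
Vowels (a,e,i,o,u): 3
Consonants: 4
Ratio = 3/4
= 0.75


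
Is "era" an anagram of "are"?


Word 1: "are" → sorted: aer
Word 2: "era" → sorted: aer
Same letters? aer == aer
Anagram = Yes


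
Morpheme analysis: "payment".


Word: "payment"
Morphemes: pay + -ment
Each morpheme carries meaning
= 2 morphemes


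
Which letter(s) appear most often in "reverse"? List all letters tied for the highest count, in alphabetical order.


Word: "reverse"
Letter counts:
  'e': 3
  'r': 2
  's': 1
  'v': 1
Maximum count = 3
Most frequent = 'e' (3 times each)


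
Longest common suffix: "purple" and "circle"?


Word 1: "purple"
Word 2: "circle"
Comparing from end:
  Pos -1: 'e' == 'e'
  Pos -2: 'l' == 'l'
  Pos -3: 'p' != 'c' (stop)
LCS = "le" (length 2)


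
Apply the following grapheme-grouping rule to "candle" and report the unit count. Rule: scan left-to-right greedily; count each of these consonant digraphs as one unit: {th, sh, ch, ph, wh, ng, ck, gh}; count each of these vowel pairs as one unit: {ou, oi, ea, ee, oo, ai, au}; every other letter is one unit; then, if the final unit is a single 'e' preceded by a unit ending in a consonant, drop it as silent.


Word: "candle" (6 letters)
Left-to-right scan:
  (1) 'c' (letter)
  (2) 'a' (letter)
  (3) 'n' (letter)
  (4) 'd' (letter)
  (5) 'l' (letter)
  (6) 'e' (letter)
Units from scan: 6
Final unit is 'e' after a consonant -> drop as silent (-1)
Sound units = 5 units


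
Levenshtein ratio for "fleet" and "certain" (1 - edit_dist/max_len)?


Word 1: "fleet" (length 5)
Word 2: "certain" (length 7)
One optimal edit sequence:
  1. delete 'f'  (+1)
  2. substitute 'l' -> 'c'  (+1)
  3. keep 'e'
  4. substitute 'e' -> 'r'  (+1)
  5. keep 't'
  6. insert 'a'  (+1)
  7. insert 'i'  (+1)
  8. insert 'n'  (+1)
Edit distance = 6
Max length = max(5, 7) = 7
Similarity = 1 - 6/7
= 0.1429


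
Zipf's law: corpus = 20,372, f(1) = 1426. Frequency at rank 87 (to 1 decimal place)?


Zipf's law: f(r) = f(1) / r
f(1) = 1426
f(87) = 1426 / 87
= 16.4 occurrences


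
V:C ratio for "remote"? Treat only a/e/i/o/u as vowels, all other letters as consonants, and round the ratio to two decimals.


Word: "remote"
Vowels (a,e,i,o,u): 3
Consonants: 3
Ratio = 3/3
= 1.00


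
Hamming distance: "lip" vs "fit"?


Comparing character by character (same length = 3):
  Pos 0: 'l' vs 'f' !=
  Pos 1: 'i' vs 'i' =
  Pos 2: 'p' vs 't' !=
Hamming distance = 2


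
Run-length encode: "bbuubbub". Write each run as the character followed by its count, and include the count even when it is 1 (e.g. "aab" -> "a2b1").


String: "bbuubbub"
Scanning for consecutive runs:
  'b' x 2
  'u' x 2
  'b' x 2
  'u' x 1
  'b' x 1
RLE = "b2u2b2u1b1"


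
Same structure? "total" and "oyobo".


Pattern of "total": [0, 1, 0, 2, 3]
Pattern of "oyobo": [0, 1, 0, 2, 0]
Patterns do not match
Same pattern = No


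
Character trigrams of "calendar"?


Word: "calendar" (length 8)
Number of trigrams = 8 - 3 + 1 = 6
  Position 0: "cal"
  Position 1: "ale"
  Position 2: "len"
  Position 3: "end"
  Position 4: "nda"
  Position 5: "dar"
Trigrams = "cal", "ale", "len", "end", "nda", "dar"


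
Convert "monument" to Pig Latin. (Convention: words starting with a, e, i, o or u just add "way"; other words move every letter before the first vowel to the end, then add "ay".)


Word: "monument"
Starts with consonant(s) → move to end, add 'ay'
Consonant cluster: "m"
Pig Latin = "onumentmay"


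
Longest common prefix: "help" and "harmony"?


Word 1: "help"
Word 2: "harmony"
Comparing from start:
  Pos 0: 'h' == 'h'
  Pos 1: 'e' != 'a' (stop)
LCP = "h" (length 1)


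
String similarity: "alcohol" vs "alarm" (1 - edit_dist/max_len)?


Word 1: "alcohol" (length 7)
Word 2: "alarm" (length 5)
One optimal edit sequence:
  1. keep 'a'
  2. keep 'l'
  3. delete 'c'  (+1)
  4. delete 'o'  (+1)
  5. substitute 'h' -> 'a'  (+1)
  6. substitute 'o' -> 'r'  (+1)
  7. substitute 'l' -> 'm'  (+1)
Edit distance = 5
Max length = max(7, 5) = 7
Similarity = 1 - 5/7
= 0.2857


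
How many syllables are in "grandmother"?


Word: "grandmother"
Syllable breakdown: grand | moth | er
Counting: 3 parts
= 3 syllables


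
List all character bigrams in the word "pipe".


Word: "pipe" (length 4)
Number of bigrams = 4 - 2 + 1 = 3
  Position 0: "pi"
  Position 1: "ip"
  Position 2: "pe"
Bigrams = "pi", "ip", "pe"


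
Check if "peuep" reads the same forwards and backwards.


Word: "peuep"
Reversed: "peuep"
Forward == Backward? peuep == peuep
Palindrome = Yes


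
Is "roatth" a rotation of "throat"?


Word: "throat", Candidate: "roatth"
Method: check if candidate is substring of word+word
"throatthroat" contains "roatth"? Yes
Is rotation = Yes


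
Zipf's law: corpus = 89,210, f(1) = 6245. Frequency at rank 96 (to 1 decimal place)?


Zipf's law: f(r) = f(1) / r
f(1) = 6245
f(96) = 6245 / 96
= 65.1 occurrences


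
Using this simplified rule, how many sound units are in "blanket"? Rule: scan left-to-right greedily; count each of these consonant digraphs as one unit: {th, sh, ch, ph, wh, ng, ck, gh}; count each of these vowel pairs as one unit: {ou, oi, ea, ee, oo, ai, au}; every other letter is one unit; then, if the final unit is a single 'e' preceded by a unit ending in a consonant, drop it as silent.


Word: "blanket" (7 letters)
Left-to-right scan:
  (1) 'b' (letter)
  (2) 'l' (letter)
  (3) 'a' (letter)
  (4) 'n' (letter)
  (5) 'k' (letter)
  (6) 'e' (letter)
  (7) 't' (letter)
Units from scan: 7
Sound units = 7 units


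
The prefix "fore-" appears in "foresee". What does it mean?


Prefix: fore-
Example: foresee = fore- + see
Meaning = before


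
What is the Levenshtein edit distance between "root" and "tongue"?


Word 1: "root" (length 4)
Word 2: "tongue" (length 6)
One optimal edit sequence (insert/delete/substitute each cost 1):
  1. substitute 'r' -> 't'  (+1)
  2. keep 'o'
  3. insert 'n'  (+1)
  4. insert 'g'  (+1)
  5. substitute 'o' -> 'u'  (+1)
  6. substitute 't' -> 'e'  (+1)
Total edit operations: 5
Edit distance = 5


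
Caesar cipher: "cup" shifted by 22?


Word: "cup"
Shift: 22
Each letter → (letter + shift) mod 26:
  'c' (2) + 22 = 24 → 'y'
  'u' (20) + 22 = 16 → 'q'
  'p' (15) + 22 = 11 → 'l'
Result = "yql"


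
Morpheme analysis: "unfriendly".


Word: "unfriendly"
Morphemes: un- / friend / -ly
Each morpheme carries meaning
= 3 morphemes


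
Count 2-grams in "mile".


Word: "mile" (length 4)
Number of 2-grams = length - 2 + 1 = 4 - 2 + 1
= 3


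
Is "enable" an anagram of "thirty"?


Word 1: "thirty" → sorted: hirtty
Word 2: "enable" → sorted: abeeln
Same letters? hirtty != abeeln
Anagram = No


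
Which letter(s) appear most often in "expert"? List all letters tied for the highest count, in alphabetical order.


Word: "expert"
Letter counts:
  'e': 2
  'p': 1
  'r': 1
  't': 1
  'x': 1
Maximum count = 2
Most frequent = 'e' (2 times each)


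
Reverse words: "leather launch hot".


Original: "leather launch hot"
Words (1..n): leather | launch | hot
Reversed (n..1): hot | launch | leather
Result = "hot launch leather"


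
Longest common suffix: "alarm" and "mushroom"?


Word 1: "alarm"
Word 2: "mushroom"
Comparing from end:
  Pos -1: 'm' == 'm'
  Pos -2: 'r' != 'o' (stop)
LCS = "m" (length 1)


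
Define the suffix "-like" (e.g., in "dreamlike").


Suffix: -like
Example: dreamlike = dream + -like
Meaning = resembling


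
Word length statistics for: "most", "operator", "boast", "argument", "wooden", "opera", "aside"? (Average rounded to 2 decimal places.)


Lengths: "most"=4, "operator"=8, "boast"=5, "argument"=8, "wooden"=6, "opera"=5, "aside"=5
Sum = 41, Count = 7
Average = 41/7 = 5.86
= avg=5.86, min=4, max=8


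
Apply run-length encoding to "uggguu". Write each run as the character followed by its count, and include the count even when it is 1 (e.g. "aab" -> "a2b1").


String: "uggguu"
Scanning for consecutive runs:
  'u' x 1
  'g' x 3
  'u' x 2
RLE = "u1g3u2"


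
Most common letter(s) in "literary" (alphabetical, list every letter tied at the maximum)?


Word: "literary"
Letter counts:
  'a': 1
  'e': 1
  'i': 1
  'l': 1
  'r': 2
  't': 1
  'y': 1
Maximum count = 2
Most frequent = 'r' (2 times each)


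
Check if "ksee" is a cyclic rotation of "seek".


Word: "seek", Candidate: "ksee"
Method: check if candidate is substring of word+word
"seekseek" contains "ksee"? Yes
Is rotation = Yes


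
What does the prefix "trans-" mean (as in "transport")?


Prefix: trans-
Example: transport (trans- + port)
Meaning = across


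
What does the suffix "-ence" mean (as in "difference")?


Suffix: -ence
Example: difference = differ + -ence
Meaning = state of


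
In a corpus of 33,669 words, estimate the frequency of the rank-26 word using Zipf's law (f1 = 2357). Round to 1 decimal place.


Zipf's law: f(r) = f(1) / r
f(1) = 2357
f(26) = 2357 / 26
= 90.7 occurrences


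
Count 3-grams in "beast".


Word: "beast" (length 5)
Number of 3-grams = length - 3 + 1 = 5 - 3 + 1
= 3


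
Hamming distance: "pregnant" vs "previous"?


Comparing character by character (same length = 8):
  Pos 0: 'p' vs 'p' =
  Pos 1: 'r' vs 'r' =
  Pos 2: 'e' vs 'e' =
  Pos 3: 'g' vs 'v' !=
  Pos 4: 'n' vs 'i' !=
  Pos 5: 'a' vs 'o' !=
  Pos 6: 'n' vs 'u' !=
  Pos 7: 't' vs 's' !=
Hamming distance = 5
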